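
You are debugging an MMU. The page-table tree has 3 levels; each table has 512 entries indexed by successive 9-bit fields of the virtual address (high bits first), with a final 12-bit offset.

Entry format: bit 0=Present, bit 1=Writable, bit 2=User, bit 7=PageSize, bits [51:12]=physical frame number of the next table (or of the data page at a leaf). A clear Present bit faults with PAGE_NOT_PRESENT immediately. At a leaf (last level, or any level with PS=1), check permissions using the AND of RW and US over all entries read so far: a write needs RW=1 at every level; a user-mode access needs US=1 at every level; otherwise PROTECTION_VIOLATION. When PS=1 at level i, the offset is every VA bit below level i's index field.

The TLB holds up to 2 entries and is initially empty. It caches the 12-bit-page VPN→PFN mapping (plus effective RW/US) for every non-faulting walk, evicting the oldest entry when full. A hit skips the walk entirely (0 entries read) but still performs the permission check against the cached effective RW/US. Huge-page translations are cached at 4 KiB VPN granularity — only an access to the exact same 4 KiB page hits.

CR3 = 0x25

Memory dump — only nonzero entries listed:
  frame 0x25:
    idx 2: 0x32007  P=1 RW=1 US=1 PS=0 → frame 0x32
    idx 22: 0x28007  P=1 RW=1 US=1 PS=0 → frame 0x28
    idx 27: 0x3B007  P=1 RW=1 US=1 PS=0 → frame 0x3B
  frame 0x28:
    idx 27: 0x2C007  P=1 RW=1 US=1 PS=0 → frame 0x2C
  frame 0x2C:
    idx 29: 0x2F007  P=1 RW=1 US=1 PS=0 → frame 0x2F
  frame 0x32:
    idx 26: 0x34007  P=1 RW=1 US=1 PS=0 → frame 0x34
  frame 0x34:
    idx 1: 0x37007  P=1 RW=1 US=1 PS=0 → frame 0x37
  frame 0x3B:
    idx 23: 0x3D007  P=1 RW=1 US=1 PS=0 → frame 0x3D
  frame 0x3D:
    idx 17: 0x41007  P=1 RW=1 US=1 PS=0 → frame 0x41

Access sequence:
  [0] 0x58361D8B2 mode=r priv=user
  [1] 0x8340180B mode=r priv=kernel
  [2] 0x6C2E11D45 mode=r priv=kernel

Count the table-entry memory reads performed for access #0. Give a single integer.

Per-access translation:
#0 VA=0x58361D8B2 (r,user):
  [0] read 0x25 idx=22: raw=0x28007 flags P=1 W=1 U=1 S=0
  [1] read 0x28 idx=27: raw=0x2C007 flags P=1 W=1 U=1 S=0
  [2] read 0x2C idx=29: raw=0x2F007 flags P=1 W=1 U=1 S=0
  ✓ 0x2F8B2  — 3 lookups
#1 VA=0x8340180B (r,kernel):
  [0] read 0x25 idx=2: raw=0x32007 flags P=1 W=1 U=1 S=0
  [1] read 0x32 idx=26: raw=0x34007 flags P=1 W=1 U=1 S=0
  [2] read 0x34 idx=1: raw=0x37007 flags P=1 W=1 U=1 S=0
  ✓ 0x3780B  — 3 lookups
#2 VA=0x6C2E11D45 (r,kernel):
  [0] read 0x25 idx=27: raw=0x3B007 flags P=1 W=1 U=1 S=0
  [1] read 0x3B idx=23: raw=0x3D007 flags P=1 W=1 U=1 S=0
  [2] read 0x3D idx=17: raw=0x41007 flags P=1 W=1 U=1 S=0
  ✓ 0x41D45  — 3 lookups

Entries read for #0: 3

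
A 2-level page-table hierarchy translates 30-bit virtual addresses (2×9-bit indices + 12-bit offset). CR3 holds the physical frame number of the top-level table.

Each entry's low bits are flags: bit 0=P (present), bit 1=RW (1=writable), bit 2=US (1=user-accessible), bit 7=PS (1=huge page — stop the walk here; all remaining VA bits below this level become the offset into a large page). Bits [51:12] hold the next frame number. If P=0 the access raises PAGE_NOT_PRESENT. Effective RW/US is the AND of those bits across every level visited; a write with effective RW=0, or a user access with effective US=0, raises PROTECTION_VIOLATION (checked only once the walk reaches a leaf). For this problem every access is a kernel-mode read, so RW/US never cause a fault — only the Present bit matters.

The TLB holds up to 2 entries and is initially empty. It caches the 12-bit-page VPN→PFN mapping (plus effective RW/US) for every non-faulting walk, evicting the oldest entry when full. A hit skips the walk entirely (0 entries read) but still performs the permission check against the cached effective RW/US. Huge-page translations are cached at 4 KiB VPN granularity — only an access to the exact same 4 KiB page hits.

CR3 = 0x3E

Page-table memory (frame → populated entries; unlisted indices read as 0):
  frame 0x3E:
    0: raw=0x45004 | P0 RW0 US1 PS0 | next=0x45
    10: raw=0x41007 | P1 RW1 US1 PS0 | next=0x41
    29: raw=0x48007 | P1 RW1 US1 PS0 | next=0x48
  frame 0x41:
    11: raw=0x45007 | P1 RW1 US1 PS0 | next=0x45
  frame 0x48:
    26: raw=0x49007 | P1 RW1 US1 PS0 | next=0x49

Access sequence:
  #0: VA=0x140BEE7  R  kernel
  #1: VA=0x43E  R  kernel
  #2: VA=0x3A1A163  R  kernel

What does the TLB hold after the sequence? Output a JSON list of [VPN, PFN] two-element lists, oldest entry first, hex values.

Walk each access:
#0 VA=0x140BEE7 (r,kernel):
  [0] read 0x3E idx=10: raw=0x41007 flags P=1 W=1 U=1 S=0
  [1] read 0x41 idx=11: raw=0x45007 flags P=1 W=1 U=1 S=0
  ✓ 0x45EE7  — 2 lookups
#1 VA=0x43E (r,kernel):
  [0] read 0x3E idx=0: raw=0x45004 flags P=0 W=0 U=1 S=0
  ⇒ fault: PAGE_NOT_PRESENT  — 1 lookups
#2 VA=0x3A1A163 (r,kernel):
  [0] read 0x3E idx=29: raw=0x48007 flags P=1 W=1 U=1 S=0
  [1] read 0x48 idx=26: raw=0x49007 flags P=1 W=1 U=1 S=0
  ✓ 0x49163  — 2 lookups

TLB: [["0x140B", "0x45"], ["0x3A1A", "0x49"]]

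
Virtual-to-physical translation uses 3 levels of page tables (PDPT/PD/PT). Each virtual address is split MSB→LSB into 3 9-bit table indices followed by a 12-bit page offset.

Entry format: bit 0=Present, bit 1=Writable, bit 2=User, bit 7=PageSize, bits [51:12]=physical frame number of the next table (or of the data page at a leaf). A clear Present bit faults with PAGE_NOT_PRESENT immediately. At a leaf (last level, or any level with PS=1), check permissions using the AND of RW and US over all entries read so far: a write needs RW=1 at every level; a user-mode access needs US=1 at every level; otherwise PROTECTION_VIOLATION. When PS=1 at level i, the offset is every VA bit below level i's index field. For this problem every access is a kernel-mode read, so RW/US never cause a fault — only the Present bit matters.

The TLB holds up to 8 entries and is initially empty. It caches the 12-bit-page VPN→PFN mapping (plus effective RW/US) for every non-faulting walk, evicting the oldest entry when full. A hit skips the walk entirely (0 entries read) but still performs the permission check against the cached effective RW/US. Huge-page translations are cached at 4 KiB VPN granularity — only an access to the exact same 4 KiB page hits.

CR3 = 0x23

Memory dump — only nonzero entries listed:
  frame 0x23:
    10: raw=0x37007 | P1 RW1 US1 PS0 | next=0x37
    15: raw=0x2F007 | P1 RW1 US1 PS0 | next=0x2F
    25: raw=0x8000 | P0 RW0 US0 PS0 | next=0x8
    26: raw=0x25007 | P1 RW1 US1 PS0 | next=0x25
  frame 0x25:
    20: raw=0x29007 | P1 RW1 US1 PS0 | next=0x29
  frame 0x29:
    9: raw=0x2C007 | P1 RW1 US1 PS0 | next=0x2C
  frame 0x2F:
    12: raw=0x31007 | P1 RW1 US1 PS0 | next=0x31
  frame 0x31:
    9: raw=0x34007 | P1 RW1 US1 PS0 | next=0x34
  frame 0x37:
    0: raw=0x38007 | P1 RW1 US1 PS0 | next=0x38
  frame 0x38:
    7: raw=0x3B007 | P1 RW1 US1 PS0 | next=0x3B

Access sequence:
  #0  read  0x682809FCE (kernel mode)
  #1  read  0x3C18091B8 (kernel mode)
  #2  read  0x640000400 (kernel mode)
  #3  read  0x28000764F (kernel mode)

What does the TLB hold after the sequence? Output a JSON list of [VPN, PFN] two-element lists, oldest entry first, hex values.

Trace:
#0 VA=0x682809FCE (r,kernel):
  [0] read 0x23 idx=26: raw=0x25007 flags P=1 W=1 U=1 S=0
  [1] read 0x25 idx=20: raw=0x29007 flags P=1 W=1 U=1 S=0
  [2] read 0x29 idx=9: raw=0x2C007 flags P=1 W=1 U=1 S=0
  → PA=0x2CFCE  (3 entries read)
#1 VA=0x3C18091B8 (r,kernel):
  [0] read 0x23 idx=15: raw=0x2F007 flags P=1 W=1 U=1 S=0
  [1] read 0x2F idx=12: raw=0x31007 flags P=1 W=1 U=1 S=0
  [2] read 0x31 idx=9: raw=0x34007 flags P=1 W=1 U=1 S=0
  → PA=0x341B8  (3 entries read)
#2 VA=0x640000400 (r,kernel):
  [0] read 0x23 idx=25: raw=0x8000 flags P=0 W=0 U=0 S=0
  → PAGE_NOT_PRESENT  (1 entries read)
#3 VA=0x28000764F (r,kernel):
  [0] read 0x23 idx=10: raw=0x37007 flags P=1 W=1 U=1 S=0
  [1] read 0x37 idx=0: raw=0x38007 flags P=1 W=1 U=1 S=0
  [2] read 0x38 idx=7: raw=0x3B007 flags P=1 W=1 U=1 S=0
  → PA=0x3B64F  (3 entries read)

TLB: [["0x682809", "0x2C"], ["0x3C1809", "0x34"], ["0x280007", "0x3B"]]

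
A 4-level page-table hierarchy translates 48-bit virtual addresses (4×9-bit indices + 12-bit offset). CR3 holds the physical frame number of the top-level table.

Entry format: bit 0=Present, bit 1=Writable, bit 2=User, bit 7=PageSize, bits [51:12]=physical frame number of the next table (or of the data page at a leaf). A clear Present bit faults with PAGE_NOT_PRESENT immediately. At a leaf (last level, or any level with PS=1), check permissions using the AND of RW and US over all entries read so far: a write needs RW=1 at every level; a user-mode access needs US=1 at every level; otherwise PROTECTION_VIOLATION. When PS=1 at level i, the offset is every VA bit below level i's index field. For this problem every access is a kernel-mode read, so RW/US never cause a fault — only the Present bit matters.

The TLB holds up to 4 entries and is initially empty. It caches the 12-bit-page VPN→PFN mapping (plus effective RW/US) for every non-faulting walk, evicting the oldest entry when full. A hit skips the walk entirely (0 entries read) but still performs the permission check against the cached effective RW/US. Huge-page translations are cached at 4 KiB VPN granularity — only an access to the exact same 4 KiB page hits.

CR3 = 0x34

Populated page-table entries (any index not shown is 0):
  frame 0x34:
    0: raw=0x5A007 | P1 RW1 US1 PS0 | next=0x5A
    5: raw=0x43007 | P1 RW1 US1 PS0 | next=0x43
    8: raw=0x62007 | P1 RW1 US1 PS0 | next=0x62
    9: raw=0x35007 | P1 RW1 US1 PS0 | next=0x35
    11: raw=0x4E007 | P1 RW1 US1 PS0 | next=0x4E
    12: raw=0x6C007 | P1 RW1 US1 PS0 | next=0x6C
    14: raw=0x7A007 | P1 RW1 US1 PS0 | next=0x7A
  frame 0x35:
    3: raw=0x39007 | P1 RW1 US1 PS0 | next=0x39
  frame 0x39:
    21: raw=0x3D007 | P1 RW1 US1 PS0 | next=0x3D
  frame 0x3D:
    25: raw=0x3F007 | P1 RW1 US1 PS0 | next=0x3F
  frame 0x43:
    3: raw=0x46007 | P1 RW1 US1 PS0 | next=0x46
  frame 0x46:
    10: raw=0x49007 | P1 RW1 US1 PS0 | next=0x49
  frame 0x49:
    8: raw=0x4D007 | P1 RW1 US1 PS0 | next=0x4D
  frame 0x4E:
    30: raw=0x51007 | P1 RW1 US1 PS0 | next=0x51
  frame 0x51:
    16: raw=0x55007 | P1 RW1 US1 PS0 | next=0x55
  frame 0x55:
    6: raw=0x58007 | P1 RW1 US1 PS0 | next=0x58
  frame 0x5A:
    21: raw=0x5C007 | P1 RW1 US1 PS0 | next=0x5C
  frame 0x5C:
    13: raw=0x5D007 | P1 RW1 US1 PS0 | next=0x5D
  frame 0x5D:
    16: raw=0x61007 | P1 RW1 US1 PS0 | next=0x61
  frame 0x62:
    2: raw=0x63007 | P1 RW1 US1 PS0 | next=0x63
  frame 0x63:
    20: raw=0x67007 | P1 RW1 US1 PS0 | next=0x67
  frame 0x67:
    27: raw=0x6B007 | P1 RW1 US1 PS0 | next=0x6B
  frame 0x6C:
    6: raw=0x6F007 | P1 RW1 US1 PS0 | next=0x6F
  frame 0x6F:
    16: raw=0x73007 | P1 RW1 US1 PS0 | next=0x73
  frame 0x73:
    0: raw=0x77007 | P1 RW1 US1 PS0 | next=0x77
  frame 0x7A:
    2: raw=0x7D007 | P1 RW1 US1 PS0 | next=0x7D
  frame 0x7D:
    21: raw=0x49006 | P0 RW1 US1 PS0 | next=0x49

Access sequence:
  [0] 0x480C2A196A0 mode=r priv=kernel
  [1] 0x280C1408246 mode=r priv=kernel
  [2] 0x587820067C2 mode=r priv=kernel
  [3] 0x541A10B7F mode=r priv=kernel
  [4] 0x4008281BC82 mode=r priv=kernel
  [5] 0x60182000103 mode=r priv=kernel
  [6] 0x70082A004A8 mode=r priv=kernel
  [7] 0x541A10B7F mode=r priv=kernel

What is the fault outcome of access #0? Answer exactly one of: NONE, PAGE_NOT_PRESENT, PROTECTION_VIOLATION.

Trace:
#0 VA=0x480C2A196A0 (r,kernel):
  [0] read 0x34 idx=9: raw=0x35007 flags P=1 W=1 U=1 S=0
  [1] read 0x35 idx=3: raw=0x39007 flags P=1 W=1 U=1 S=0
  [2] read 0x39 idx=21: raw=0x3D007 flags P=1 W=1 U=1 S=0
  [3] read 0x3D idx=25: raw=0x3F007 flags P=1 W=1 U=1 S=0
  → PA=0x3F6A0  (4 entries read)
#1 VA=0x280C1408246 (r,kernel):
  [0] read 0x34 idx=5: raw=0x43007 flags P=1 W=1 U=1 S=0
  [1] read 0x43 idx=3: raw=0x46007 flags P=1 W=1 U=1 S=0
  [2] read 0x46 idx=10: raw=0x49007 flags P=1 W=1 U=1 S=0
  [3] read 0x49 idx=8: raw=0x4D007 flags P=1 W=1 U=1 S=0
  → PA=0x4D246  (4 entries read)
#2 VA=0x587820067C2 (r,kernel):
  [0] read 0x34 idx=11: raw=0x4E007 flags P=1 W=1 U=1 S=0
  [1] read 0x4E idx=30: raw=0x51007 flags P=1 W=1 U=1 S=0
  [2] read 0x51 idx=16: raw=0x55007 flags P=1 W=1 U=1 S=0
  [3] read 0x55 idx=6: raw=0x58007 flags P=1 W=1 U=1 S=0
  → PA=0x587C2  (4 entries read)
#3 VA=0x541A10B7F (r,kernel):
  [0] read 0x34 idx=0: raw=0x5A007 flags P=1 W=1 U=1 S=0
  [1] read 0x5A idx=21: raw=0x5C007 flags P=1 W=1 U=1 S=0
  [2] read 0x5C idx=13: raw=0x5D007 flags P=1 W=1 U=1 S=0
  [3] read 0x5D idx=16: raw=0x61007 flags P=1 W=1 U=1 S=0
  → PA=0x61B7F  (4 entries read)
#4 VA=0x4008281BC82 (r,kernel):
  [0] read 0x34 idx=8: raw=0x62007 flags P=1 W=1 U=1 S=0
  [1] read 0x62 idx=2: raw=0x63007 flags P=1 W=1 U=1 S=0
  [2] read 0x63 idx=20: raw=0x67007 flags P=1 W=1 U=1 S=0
  [3] read 0x67 idx=27: raw=0x6B007 flags P=1 W=1 U=1 S=0
  → PA=0x6BC82  (4 entries read)
#5 VA=0x60182000103 (r,kernel):
  [0] read 0x34 idx=12: raw=0x6C007 flags P=1 W=1 U=1 S=0
  [1] read 0x6C idx=6: raw=0x6F007 flags P=1 W=1 U=1 S=0
  [2] read 0x6F idx=16: raw=0x73007 flags P=1 W=1 U=1 S=0
  [3] read 0x73 idx=0: raw=0x77007 flags P=1 W=1 U=1 S=0
  → PA=0x77103  (4 entries read)
#6 VA=0x70082A004A8 (r,kernel):
  [0] read 0x34 idx=14: raw=0x7A007 flags P=1 W=1 U=1 S=0
  [1] read 0x7A idx=2: raw=0x7D007 flags P=1 W=1 U=1 S=0
  [2] read 0x7D idx=21: raw=0x49006 flags P=0 W=1 U=1 S=0
  → PAGE_NOT_PRESENT  (3 entries read)
#7 VA=0x541A10B7F (r,kernel):
  TLB hit vpn=0x541A10 → PA=0x61B7F

Access #0 fault: NONE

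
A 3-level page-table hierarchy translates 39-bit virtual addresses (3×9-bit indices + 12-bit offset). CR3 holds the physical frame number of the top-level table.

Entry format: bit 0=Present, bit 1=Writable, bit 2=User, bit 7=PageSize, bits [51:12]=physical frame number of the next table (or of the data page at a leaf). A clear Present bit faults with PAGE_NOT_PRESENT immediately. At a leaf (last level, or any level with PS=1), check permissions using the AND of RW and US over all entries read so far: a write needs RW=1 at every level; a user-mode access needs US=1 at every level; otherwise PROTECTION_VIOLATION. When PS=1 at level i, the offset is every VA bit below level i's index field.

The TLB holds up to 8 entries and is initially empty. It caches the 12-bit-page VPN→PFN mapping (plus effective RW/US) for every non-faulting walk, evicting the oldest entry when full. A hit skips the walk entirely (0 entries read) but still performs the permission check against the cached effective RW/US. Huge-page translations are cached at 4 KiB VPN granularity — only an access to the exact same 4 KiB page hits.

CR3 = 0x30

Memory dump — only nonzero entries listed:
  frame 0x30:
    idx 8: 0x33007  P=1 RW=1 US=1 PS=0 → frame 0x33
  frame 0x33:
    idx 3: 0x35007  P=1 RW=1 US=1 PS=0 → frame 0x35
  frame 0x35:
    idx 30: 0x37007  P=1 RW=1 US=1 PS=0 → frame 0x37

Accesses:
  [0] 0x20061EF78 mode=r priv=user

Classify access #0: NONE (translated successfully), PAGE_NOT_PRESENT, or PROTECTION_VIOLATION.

Per-access translation:
#0 VA=0x20061EF78 (r,user):
  [0] read 0x30 idx=8: raw=0x33007 flags P=1 W=1 U=1 S=0
  [1] read 0x33 idx=3: raw=0x35007 flags P=1 W=1 U=1 S=0
  [2] read 0x35 idx=30: raw=0x37007 flags P=1 W=1 U=1 S=0
  ⇒ phys 0x37F78  [3 reads]

Access #0 fault: NONE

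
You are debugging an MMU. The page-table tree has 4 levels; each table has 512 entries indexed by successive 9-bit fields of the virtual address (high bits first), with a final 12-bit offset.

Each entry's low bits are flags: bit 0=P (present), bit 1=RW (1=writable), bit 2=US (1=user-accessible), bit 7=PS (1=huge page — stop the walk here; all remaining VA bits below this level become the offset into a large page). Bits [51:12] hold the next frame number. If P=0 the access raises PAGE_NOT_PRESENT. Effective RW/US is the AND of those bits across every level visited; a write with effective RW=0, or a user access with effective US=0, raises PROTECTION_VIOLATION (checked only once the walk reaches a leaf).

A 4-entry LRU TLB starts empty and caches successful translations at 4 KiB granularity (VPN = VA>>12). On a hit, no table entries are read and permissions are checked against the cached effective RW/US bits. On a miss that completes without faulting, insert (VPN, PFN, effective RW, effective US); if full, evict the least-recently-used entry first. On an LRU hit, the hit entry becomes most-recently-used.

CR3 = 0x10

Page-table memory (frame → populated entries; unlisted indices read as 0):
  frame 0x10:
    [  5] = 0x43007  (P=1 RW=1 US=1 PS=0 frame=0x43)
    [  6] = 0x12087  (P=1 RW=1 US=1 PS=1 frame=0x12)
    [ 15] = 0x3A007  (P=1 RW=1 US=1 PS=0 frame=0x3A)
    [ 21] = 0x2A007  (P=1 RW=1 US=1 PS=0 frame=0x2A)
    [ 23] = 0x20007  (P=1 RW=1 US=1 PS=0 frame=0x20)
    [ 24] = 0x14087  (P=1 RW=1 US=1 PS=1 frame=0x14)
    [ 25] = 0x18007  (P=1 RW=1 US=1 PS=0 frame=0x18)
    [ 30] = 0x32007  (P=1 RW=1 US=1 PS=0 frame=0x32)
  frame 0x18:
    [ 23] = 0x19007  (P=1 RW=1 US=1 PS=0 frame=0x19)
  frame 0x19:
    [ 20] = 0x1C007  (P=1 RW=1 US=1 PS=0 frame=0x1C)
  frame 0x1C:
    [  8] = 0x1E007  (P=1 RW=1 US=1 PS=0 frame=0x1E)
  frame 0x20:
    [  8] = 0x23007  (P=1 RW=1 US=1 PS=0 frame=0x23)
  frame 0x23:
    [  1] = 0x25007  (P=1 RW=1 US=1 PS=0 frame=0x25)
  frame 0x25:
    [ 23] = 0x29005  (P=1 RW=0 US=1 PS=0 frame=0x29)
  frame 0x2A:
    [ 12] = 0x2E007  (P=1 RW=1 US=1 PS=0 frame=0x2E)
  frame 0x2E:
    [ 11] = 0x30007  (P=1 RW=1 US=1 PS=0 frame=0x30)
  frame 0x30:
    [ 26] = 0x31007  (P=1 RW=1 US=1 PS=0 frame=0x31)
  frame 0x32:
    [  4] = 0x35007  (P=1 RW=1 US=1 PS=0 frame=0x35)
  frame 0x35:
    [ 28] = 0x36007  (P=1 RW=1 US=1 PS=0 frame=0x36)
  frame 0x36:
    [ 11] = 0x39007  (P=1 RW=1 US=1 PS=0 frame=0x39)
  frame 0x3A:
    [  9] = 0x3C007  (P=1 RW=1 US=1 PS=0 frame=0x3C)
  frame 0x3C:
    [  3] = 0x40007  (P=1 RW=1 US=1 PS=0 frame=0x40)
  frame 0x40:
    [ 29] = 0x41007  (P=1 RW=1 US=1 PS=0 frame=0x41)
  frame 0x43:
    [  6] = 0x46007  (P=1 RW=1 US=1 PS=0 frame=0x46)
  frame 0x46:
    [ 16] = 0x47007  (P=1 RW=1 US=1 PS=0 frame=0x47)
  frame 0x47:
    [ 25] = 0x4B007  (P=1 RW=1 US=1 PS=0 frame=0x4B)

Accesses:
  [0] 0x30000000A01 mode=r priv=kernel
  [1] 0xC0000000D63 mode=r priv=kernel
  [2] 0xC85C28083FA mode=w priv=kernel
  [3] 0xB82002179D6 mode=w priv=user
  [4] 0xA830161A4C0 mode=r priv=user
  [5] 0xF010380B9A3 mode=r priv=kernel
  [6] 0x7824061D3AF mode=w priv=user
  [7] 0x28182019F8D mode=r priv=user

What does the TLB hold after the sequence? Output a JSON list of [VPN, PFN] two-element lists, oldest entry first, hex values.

Trace:
#0 VA=0x30000000A01 (r,kernel):
  L0: frame=0x10 idx=6 entry=0x12087 [P=1 RW=1 US=1 PS=1]
  → PA=0x12A01 (huge @L0)  (1 entries read)
#1 VA=0xC0000000D63 (r,kernel):
  L0: frame=0x10 idx=24 entry=0x14087 [P=1 RW=1 US=1 PS=1]
  → PA=0x14D63 (huge @L0)  (1 entries read)
#2 VA=0xC85C28083FA (w,kernel):
  L0: frame=0x10 idx=25 entry=0x18007 [P=1 RW=1 US=1 PS=0]
  L1: frame=0x18 idx=23 entry=0x19007 [P=1 RW=1 US=1 PS=0]
  L2: frame=0x19 idx=20 entry=0x1C007 [P=1 RW=1 US=1 PS=0]
  L3: frame=0x1C idx=8 entry=0x1E007 [P=1 RW=1 US=1 PS=0]
  → PA=0x1E3FA  (4 entries read)
#3 VA=0xB82002179D6 (w,user):
  L0: frame=0x10 idx=23 entry=0x20007 [P=1 RW=1 US=1 PS=0]
  L1: frame=0x20 idx=8 entry=0x23007 [P=1 RW=1 US=1 PS=0]
  L2: frame=0x23 idx=1 entry=0x25007 [P=1 RW=1 US=1 PS=0]
  L3: frame=0x25 idx=23 entry=0x29005 [P=1 RW=0 US=1 PS=0]
  ✗ PROTECTION_VIOLATION  [4 reads]
#4 VA=0xA830161A4C0 (r,user):
  L0: frame=0x10 idx=21 entry=0x2A007 [P=1 RW=1 US=1 PS=0]
  L1: frame=0x2A idx=12 entry=0x2E007 [P=1 RW=1 US=1 PS=0]
  L2: frame=0x2E idx=11 entry=0x30007 [P=1 RW=1 US=1 PS=0]
  L3: frame=0x30 idx=26 entry=0x31007 [P=1 RW=1 US=1 PS=0]
  → PA=0x314C0  (4 entries read)
#5 VA=0xF010380B9A3 (r,kernel):
  L0: frame=0x10 idx=30 entry=0x32007 [P=1 RW=1 US=1 PS=0]
  L1: frame=0x32 idx=4 entry=0x35007 [P=1 RW=1 US=1 PS=0]
  L2: frame=0x35 idx=28 entry=0x36007 [P=1 RW=1 US=1 PS=0]
  L3: frame=0x36 idx=11 entry=0x39007 [P=1 RW=1 US=1 PS=0]
  → PA=0x399A3  (4 entries read)
#6 VA=0x7824061D3AF (w,user):
  L0: frame=0x10 idx=15 entry=0x3A007 [P=1 RW=1 US=1 PS=0]
  L1: frame=0x3A idx=9 entry=0x3C007 [P=1 RW=1 US=1 PS=0]
  L2: frame=0x3C idx=3 entry=0x40007 [P=1 RW=1 US=1 PS=0]
  L3: frame=0x40 idx=29 entry=0x41007 [P=1 RW=1 US=1 PS=0]
  → PA=0x413AF  (4 entries read)
#7 VA=0x28182019F8D (r,user):
  L0: frame=0x10 idx=5 entry=0x43007 [P=1 RW=1 US=1 PS=0]
  L1: frame=0x43 idx=6 entry=0x46007 [P=1 RW=1 US=1 PS=0]
  L2: frame=0x46 idx=16 entry=0x47007 [P=1 RW=1 US=1 PS=0]
  L3: frame=0x47 idx=25 entry=0x4B007 [P=1 RW=1 US=1 PS=0]
  → PA=0x4BF8D  (4 entries read)

TLB: [["0xA830161A", "0x31"], ["0xF010380B", "0x39"], ["0x7824061D", "0x41"], ["0x28182019", "0x4B"]]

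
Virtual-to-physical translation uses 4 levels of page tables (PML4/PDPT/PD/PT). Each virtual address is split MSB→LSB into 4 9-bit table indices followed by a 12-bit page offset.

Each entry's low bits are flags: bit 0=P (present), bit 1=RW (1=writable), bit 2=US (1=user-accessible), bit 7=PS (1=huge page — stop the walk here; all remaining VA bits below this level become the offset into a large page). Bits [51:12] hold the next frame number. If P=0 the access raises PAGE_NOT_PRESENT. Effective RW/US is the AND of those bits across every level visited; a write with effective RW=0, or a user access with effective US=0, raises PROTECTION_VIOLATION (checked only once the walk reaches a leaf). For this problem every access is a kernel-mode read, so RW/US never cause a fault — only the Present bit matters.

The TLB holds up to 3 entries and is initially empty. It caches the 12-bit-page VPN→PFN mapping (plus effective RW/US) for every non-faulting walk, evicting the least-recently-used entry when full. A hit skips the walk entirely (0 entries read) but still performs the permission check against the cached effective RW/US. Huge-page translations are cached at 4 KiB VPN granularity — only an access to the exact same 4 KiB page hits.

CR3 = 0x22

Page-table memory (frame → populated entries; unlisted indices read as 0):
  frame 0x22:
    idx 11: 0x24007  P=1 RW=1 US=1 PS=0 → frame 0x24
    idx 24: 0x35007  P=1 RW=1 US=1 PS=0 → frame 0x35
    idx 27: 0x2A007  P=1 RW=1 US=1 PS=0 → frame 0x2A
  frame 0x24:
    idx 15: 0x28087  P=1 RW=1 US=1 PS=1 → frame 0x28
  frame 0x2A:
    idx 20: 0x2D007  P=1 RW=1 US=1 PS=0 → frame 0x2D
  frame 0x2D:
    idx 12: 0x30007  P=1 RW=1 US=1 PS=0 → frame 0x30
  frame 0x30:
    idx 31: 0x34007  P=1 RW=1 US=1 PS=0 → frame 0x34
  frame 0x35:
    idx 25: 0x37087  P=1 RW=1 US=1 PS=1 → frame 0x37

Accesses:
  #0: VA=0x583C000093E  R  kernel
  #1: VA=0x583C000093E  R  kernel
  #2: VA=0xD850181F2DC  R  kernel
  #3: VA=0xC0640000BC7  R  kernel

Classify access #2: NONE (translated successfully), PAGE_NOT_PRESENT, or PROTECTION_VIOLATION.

Walk each access:
#0 VA=0x583C000093E (r,kernel):
  L0: frame=0x22 idx=11 entry=0x24007 [P=1 RW=1 US=1 PS=0]
  L1: frame=0x24 idx=15 entry=0x28087 [P=1 RW=1 US=1 PS=1]
  ✓ 0x2893E (huge @L1)  — 2 lookups
#1 VA=0x583C000093E (r,kernel):
  TLB hit vpn=0x583C0000 → PA=0x2893E
#2 VA=0xD850181F2DC (r,kernel):
  L0: frame=0x22 idx=27 entry=0x2A007 [P=1 RW=1 US=1 PS=0]
  L1: frame=0x2A idx=20 entry=0x2D007 [P=1 RW=1 US=1 PS=0]
  L2: frame=0x2D idx=12 entry=0x30007 [P=1 RW=1 US=1 PS=0]
  L3: frame=0x30 idx=31 entry=0x34007 [P=1 RW=1 US=1 PS=0]
  ✓ 0x342DC  — 4 lookups
#3 VA=0xC0640000BC7 (r,kernel):
  L0: frame=0x22 idx=24 entry=0x35007 [P=1 RW=1 US=1 PS=0]
  L1: frame=0x35 idx=25 entry=0x37087 [P=1 RW=1 US=1 PS=1]
  ✓ 0x37BC7 (huge @L1)  — 2 lookups

Access #2 fault: NONE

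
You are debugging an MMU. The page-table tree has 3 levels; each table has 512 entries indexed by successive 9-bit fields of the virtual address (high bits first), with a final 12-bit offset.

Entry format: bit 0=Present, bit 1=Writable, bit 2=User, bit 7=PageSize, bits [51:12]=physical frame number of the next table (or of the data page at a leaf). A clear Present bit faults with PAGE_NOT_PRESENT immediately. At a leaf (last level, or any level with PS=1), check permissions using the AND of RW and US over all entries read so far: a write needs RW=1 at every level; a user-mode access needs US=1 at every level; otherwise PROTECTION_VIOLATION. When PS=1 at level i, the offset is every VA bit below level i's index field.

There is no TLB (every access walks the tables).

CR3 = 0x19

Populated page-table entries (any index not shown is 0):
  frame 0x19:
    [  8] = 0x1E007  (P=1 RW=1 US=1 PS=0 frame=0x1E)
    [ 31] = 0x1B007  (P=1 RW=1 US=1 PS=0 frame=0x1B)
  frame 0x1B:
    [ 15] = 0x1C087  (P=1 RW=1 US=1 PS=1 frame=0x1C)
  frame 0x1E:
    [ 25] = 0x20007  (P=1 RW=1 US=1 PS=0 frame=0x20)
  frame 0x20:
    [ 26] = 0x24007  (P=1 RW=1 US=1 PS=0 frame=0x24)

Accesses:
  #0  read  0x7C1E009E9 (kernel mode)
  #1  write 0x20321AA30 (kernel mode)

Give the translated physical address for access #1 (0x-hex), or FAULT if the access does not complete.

Per-access translation:
#0 VA=0x7C1E009E9 (r,kernel):
  L0 @0x19[31] → 0x1B007  P=1,RW=1,US=1,PS=0
  L1 @0x1B[15] → 0x1C087  P=1,RW=1,US=1,PS=1
  → PA=0x1C9E9 (huge @L1)  (2 entries read)
#1 VA=0x20321AA30 (w,kernel):
  L0 @0x19[8] → 0x1E007  P=1,RW=1,US=1,PS=0
  L1 @0x1E[25] → 0x20007  P=1,RW=1,US=1,PS=0
  L2 @0x20[26] → 0x24007  P=1,RW=1,US=1,PS=0
  → PA=0x24A30  (3 entries read)

Access #1 PA: 0x24A30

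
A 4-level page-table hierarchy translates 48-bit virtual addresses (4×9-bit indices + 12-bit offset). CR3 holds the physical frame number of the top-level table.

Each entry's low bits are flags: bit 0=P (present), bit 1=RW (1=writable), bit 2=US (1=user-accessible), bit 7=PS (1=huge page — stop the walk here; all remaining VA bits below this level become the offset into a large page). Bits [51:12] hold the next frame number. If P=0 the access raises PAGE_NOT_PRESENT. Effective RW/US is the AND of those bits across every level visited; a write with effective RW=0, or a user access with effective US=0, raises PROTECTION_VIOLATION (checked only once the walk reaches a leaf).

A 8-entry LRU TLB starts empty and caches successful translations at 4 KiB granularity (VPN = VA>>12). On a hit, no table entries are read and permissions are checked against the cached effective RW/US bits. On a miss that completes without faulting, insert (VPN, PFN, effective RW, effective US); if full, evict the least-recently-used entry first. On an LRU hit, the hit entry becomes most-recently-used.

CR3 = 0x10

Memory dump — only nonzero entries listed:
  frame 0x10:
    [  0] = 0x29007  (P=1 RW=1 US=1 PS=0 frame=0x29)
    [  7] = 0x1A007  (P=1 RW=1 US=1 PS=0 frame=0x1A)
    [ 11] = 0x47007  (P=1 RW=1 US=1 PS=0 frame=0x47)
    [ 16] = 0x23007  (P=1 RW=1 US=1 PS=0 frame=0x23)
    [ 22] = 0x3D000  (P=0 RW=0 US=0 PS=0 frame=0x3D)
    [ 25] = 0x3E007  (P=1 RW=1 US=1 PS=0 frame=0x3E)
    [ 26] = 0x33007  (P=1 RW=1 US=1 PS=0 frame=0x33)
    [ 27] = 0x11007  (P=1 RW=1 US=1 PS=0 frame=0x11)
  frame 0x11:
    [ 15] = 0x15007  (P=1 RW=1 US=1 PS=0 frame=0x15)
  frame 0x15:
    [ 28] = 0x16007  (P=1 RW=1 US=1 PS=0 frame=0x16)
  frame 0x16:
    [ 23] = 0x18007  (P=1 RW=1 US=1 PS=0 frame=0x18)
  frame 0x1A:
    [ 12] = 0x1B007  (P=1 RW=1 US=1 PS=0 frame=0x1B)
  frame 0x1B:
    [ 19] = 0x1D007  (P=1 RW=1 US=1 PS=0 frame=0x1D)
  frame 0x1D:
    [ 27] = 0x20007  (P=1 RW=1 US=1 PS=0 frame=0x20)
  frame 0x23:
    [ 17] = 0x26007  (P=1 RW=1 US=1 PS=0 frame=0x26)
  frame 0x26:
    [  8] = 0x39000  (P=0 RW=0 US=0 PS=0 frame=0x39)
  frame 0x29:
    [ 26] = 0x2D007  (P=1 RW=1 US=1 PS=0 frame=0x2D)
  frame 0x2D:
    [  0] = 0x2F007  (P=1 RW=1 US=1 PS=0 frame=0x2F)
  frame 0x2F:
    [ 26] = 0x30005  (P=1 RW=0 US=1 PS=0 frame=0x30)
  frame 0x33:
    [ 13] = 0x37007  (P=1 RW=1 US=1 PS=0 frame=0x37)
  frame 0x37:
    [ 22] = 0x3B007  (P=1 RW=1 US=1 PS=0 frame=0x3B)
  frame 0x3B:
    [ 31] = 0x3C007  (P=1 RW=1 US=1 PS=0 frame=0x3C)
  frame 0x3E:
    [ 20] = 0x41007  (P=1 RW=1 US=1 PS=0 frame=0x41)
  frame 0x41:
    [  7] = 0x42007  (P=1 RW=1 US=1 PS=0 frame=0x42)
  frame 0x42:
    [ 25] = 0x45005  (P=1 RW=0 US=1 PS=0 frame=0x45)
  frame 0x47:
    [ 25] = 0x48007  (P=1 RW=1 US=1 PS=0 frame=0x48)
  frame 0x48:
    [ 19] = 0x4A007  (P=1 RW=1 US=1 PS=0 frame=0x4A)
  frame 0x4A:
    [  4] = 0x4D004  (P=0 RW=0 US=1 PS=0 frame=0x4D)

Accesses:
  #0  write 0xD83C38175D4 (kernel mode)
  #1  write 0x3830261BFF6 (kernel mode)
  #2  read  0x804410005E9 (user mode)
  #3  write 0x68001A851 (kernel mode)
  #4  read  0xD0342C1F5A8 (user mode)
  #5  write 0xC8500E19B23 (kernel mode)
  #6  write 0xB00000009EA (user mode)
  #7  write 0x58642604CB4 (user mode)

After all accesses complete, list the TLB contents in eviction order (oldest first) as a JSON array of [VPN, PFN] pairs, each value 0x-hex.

Walk each access:
#0 VA=0xD83C38175D4 (w,kernel):
  L0 @0x10[27] → 0x11007  P=1,RW=1,US=1,PS=0
  L1 @0x11[15] → 0x15007  P=1,RW=1,US=1,PS=0
  L2 @0x15[28] → 0x16007  P=1,RW=1,US=1,PS=0
  L3 @0x16[23] → 0x18007  P=1,RW=1,US=1,PS=0
  → PA=0x185D4  (4 entries read)
#1 VA=0x3830261BFF6 (w,kernel):
  L0 @0x10[7] → 0x1A007  P=1,RW=1,US=1,PS=0
  L1 @0x1A[12] → 0x1B007  P=1,RW=1,US=1,PS=0
  L2 @0x1B[19] → 0x1D007  P=1,RW=1,US=1,PS=0
  L3 @0x1D[27] → 0x20007  P=1,RW=1,US=1,PS=0
  → PA=0x20FF6  (4 entries read)
#2 VA=0x804410005E9 (r,user):
  L0 @0x10[16] → 0x23007  P=1,RW=1,US=1,PS=0
  L1 @0x23[17] → 0x26007  P=1,RW=1,US=1,PS=0
  L2 @0x26[8] → 0x39000  P=0,RW=0,US=0,PS=0
  ⇒ fault: PAGE_NOT_PRESENT  — 3 lookups
#3 VA=0x68001A851 (w,kernel):
  L0 @0x10[0] → 0x29007  P=1,RW=1,US=1,PS=0
  L1 @0x29[26] → 0x2D007  P=1,RW=1,US=1,PS=0
  L2 @0x2D[0] → 0x2F007  P=1,RW=1,US=1,PS=0
  L3 @0x2F[26] → 0x30005  P=1,RW=0,US=1,PS=0
  ⇒ fault: PROTECTION_VIOLATION  — 4 lookups
#4 VA=0xD0342C1F5A8 (r,user):
  L0 @0x10[26] → 0x33007  P=1,RW=1,US=1,PS=0
  L1 @0x33[13] → 0x37007  P=1,RW=1,US=1,PS=0
  L2 @0x37[22] → 0x3B007  P=1,RW=1,US=1,PS=0
  L3 @0x3B[31] → 0x3C007  P=1,RW=1,US=1,PS=0
  → PA=0x3C5A8  (4 entries read)
#5 VA=0xC8500E19B23 (w,kernel):
  L0 @0x10[25] → 0x3E007  P=1,RW=1,US=1,PS=0
  L1 @0x3E[20] → 0x41007  P=1,RW=1,US=1,PS=0
  L2 @0x41[7] → 0x42007  P=1,RW=1,US=1,PS=0
  L3 @0x42[25] → 0x45005  P=1,RW=0,US=1,PS=0
  ⇒ fault: PROTECTION_VIOLATION  — 4 lookups
#6 VA=0xB00000009EA (w,user):
  L0 @0x10[22] → 0x3D000  P=0,RW=0,US=0,PS=0
  ⇒ fault: PAGE_NOT_PRESENT  — 1 lookups
#7 VA=0x58642604CB4 (w,user):
  L0 @0x10[11] → 0x47007  P=1,RW=1,US=1,PS=0
  L1 @0x47[25] → 0x48007  P=1,RW=1,US=1,PS=0
  L2 @0x48[19] → 0x4A007  P=1,RW=1,US=1,PS=0
  L3 @0x4A[4] → 0x4D004  P=0,RW=0,US=1,PS=0
  ⇒ fault: PAGE_NOT_PRESENT  — 4 lookups

TLB: [["0xD83C3817", "0x18"], ["0x3830261B", "0x20"], ["0xD0342C1F", "0x3C"]]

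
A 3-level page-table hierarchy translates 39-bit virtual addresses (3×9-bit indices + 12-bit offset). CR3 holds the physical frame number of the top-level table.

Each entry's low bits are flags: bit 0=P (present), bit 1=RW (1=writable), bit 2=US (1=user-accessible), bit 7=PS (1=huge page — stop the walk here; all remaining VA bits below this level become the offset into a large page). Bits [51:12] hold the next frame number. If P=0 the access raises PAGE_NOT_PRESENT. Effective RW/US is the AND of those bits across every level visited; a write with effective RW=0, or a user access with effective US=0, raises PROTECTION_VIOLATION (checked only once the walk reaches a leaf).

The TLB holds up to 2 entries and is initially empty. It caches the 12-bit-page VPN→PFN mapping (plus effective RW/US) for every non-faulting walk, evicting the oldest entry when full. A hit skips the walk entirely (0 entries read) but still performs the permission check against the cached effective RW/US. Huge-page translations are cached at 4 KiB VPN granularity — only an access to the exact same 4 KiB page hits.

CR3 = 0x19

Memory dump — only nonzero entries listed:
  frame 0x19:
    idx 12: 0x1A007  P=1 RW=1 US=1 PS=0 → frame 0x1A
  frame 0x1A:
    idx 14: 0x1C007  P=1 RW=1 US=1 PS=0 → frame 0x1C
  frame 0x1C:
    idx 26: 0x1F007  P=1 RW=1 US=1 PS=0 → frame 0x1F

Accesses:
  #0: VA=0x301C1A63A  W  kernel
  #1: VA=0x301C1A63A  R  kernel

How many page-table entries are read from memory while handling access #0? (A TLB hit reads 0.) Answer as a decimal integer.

Walk each access:
#0 VA=0x301C1A63A (w,kernel):
  L0 @0x19[12] → 0x1A007  P=1,RW=1,US=1,PS=0
  L1 @0x1A[14] → 0x1C007  P=1,RW=1,US=1,PS=0
  L2 @0x1C[26] → 0x1F007  P=1,RW=1,US=1,PS=0
  ⇒ phys 0x1F63A  [3 reads]
#1 VA=0x301C1A63A (r,kernel):
  TLB hit vpn=0x301C1A → PA=0x1F63A

Entries read for #0: 3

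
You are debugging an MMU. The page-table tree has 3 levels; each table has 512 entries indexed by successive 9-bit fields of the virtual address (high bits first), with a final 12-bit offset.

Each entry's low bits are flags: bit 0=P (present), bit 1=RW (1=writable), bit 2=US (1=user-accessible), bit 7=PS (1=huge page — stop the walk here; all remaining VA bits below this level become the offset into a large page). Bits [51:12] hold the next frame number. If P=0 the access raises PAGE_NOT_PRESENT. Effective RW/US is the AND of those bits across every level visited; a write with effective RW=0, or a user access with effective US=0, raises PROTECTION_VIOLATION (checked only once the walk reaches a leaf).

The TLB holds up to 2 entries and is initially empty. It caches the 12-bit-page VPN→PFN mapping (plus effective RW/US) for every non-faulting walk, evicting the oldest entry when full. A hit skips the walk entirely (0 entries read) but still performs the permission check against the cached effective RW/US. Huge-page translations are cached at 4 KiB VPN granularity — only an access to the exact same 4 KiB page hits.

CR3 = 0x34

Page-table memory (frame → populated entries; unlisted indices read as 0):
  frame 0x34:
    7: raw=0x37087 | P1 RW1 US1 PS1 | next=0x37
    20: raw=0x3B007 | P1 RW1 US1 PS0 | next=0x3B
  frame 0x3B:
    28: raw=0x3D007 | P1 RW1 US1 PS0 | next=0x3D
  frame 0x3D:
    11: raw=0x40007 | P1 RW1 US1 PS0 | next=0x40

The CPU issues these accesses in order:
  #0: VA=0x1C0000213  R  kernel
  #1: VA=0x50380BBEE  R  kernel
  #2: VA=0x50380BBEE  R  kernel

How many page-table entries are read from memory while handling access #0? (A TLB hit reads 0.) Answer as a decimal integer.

Per-access translation:
#0 VA=0x1C0000213 (r,kernel):
  lvl0: tbl 0x34, slot 7 ⇒ 0x37087 (P1/RW1/US1/PS1)
  ⇒ phys 0x37213 (huge @L0)  [1 reads]
#1 VA=0x50380BBEE (r,kernel):
  lvl0: tbl 0x34, slot 20 ⇒ 0x3B007 (P1/RW1/US1/PS0)
  lvl1: tbl 0x3B, slot 28 ⇒ 0x3D007 (P1/RW1/US1/PS0)
  lvl2: tbl 0x3D, slot 11 ⇒ 0x40007 (P1/RW1/US1/PS0)
  ⇒ phys 0x40BEE  [3 reads]
#2 VA=0x50380BBEE (r,kernel):
  TLB hit vpn=0x50380B → PA=0x40BEE

Entries read for #0: 1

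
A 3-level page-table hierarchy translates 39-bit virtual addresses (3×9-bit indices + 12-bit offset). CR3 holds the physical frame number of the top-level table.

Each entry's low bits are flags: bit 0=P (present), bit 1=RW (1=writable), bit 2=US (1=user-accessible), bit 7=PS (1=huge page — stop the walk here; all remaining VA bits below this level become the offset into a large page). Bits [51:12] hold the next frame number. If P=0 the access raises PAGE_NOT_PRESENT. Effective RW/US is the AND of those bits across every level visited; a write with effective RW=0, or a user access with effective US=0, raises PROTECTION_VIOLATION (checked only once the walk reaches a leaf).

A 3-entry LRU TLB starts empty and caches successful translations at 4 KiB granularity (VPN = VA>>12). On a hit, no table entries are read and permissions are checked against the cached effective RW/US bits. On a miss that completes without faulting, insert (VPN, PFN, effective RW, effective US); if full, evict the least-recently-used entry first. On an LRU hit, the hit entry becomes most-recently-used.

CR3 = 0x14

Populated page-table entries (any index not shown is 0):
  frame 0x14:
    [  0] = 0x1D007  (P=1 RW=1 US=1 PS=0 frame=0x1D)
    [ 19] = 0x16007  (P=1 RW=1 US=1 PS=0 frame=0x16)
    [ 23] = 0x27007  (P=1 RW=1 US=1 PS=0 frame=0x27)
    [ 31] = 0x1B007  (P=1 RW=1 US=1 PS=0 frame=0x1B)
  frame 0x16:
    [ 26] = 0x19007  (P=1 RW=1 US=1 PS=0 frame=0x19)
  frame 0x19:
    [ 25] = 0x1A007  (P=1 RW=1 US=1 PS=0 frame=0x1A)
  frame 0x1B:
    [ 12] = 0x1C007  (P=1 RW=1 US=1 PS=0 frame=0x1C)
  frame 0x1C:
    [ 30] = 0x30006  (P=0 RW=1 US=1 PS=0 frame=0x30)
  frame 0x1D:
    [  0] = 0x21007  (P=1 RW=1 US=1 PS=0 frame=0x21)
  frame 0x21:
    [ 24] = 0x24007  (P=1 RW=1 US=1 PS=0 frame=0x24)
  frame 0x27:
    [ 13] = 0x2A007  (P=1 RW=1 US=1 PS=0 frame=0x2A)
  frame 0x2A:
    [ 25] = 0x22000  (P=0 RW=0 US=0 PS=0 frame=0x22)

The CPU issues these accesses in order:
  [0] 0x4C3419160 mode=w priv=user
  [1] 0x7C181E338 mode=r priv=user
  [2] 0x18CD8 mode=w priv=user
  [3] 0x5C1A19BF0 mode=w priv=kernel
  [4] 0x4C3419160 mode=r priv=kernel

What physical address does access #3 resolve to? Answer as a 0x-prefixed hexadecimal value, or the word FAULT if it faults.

Trace:
#0 VA=0x4C3419160 (w,user):
  [0] read 0x14 idx=19: raw=0x16007 flags P=1 W=1 U=1 S=0
  [1] read 0x16 idx=26: raw=0x19007 flags P=1 W=1 U=1 S=0
  [2] read 0x19 idx=25: raw=0x1A007 flags P=1 W=1 U=1 S=0
  ⇒ phys 0x1A160  [3 reads]
#1 VA=0x7C181E338 (r,user):
  [0] read 0x14 idx=31: raw=0x1B007 flags P=1 W=1 U=1 S=0
  [1] read 0x1B idx=12: raw=0x1C007 flags P=1 W=1 U=1 S=0
  [2] read 0x1C idx=30: raw=0x30006 flags P=0 W=1 U=1 S=0
  ⇒ fault: PAGE_NOT_PRESENT  — 3 lookups
#2 VA=0x18CD8 (w,user):
  [0] read 0x14 idx=0: raw=0x1D007 flags P=1 W=1 U=1 S=0
  [1] read 0x1D idx=0: raw=0x21007 flags P=1 W=1 U=1 S=0
  [2] read 0x21 idx=24: raw=0x24007 flags P=1 W=1 U=1 S=0
  ⇒ phys 0x24CD8  [3 reads]
#3 VA=0x5C1A19BF0 (w,kernel):
  [0] read 0x14 idx=23: raw=0x27007 flags P=1 W=1 U=1 S=0
  [1] read 0x27 idx=13: raw=0x2A007 flags P=1 W=1 U=1 S=0
  [2] read 0x2A idx=25: raw=0x22000 flags P=0 W=0 U=0 S=0
  ⇒ fault: PAGE_NOT_PRESENT  — 3 lookups
#4 VA=0x4C3419160 (r,kernel):
  TLB hit vpn=0x4C3419 → PA=0x1A160

Access #3 PA: FAULT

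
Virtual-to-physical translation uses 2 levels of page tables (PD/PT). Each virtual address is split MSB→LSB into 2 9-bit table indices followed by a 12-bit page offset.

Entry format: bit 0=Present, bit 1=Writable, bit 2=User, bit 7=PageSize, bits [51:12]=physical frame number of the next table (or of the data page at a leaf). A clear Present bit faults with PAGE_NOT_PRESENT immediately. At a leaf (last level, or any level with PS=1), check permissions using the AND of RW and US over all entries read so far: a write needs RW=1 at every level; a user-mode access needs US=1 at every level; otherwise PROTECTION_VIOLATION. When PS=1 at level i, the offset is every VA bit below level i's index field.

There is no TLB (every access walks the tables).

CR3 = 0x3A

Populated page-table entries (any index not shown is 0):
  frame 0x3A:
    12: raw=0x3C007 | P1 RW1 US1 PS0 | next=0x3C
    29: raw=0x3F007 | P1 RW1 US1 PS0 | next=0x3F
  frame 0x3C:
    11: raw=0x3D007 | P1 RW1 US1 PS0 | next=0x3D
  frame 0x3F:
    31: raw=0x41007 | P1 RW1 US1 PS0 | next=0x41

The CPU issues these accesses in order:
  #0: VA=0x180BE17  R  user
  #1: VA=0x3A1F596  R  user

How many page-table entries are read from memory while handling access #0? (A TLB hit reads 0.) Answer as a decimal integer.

Walk each access:
#0 VA=0x180BE17 (r,user):
  [0] read 0x3A idx=12: raw=0x3C007 flags P=1 W=1 U=1 S=0
  [1] read 0x3C idx=11: raw=0x3D007 flags P=1 W=1 U=1 S=0
  → PA=0x3DE17  (2 entries read)
#1 VA=0x3A1F596 (r,user):
  [0] read 0x3A idx=29: raw=0x3F007 flags P=1 W=1 U=1 S=0
  [1] read 0x3F idx=31: raw=0x41007 flags P=1 W=1 U=1 S=0
  → PA=0x41596  (2 entries read)

Entries read for #0: 2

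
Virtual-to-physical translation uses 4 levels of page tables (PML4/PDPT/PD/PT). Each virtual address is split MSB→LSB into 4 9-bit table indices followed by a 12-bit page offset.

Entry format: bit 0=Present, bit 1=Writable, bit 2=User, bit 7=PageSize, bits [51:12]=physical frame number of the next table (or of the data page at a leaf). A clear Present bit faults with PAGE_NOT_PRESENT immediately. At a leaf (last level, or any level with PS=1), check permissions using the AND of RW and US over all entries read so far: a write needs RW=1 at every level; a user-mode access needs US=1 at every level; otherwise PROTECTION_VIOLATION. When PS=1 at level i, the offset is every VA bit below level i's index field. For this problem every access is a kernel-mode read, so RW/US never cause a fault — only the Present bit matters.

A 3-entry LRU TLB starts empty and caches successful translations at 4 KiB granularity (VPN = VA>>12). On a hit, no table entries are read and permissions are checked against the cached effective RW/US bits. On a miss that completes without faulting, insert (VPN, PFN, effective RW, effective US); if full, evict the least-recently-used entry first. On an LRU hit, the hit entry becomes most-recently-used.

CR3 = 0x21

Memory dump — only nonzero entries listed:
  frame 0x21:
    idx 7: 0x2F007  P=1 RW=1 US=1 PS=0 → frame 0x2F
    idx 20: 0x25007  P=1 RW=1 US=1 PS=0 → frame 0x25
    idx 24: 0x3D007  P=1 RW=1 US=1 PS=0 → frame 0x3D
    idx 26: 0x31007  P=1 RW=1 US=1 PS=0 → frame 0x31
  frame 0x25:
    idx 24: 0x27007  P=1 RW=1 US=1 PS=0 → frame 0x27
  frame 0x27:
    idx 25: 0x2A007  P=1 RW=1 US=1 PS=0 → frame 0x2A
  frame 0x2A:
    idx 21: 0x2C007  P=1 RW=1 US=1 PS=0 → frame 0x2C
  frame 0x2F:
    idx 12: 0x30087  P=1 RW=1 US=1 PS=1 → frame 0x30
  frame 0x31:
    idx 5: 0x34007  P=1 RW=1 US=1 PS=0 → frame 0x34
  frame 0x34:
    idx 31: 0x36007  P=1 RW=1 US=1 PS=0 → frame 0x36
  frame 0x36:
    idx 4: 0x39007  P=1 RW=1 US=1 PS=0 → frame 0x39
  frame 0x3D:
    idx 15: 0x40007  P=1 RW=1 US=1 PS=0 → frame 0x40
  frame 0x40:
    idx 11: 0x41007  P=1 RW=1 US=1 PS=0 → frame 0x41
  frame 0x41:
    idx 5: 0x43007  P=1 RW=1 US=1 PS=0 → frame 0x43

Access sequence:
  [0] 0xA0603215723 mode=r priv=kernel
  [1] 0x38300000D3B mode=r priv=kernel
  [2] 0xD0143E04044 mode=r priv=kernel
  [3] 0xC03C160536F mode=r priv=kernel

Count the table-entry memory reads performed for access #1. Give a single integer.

Walk each access:
#0 VA=0xA0603215723 (r,kernel):
  L0 @0x21[20] → 0x25007  P=1,RW=1,US=1,PS=0
  L1 @0x25[24] → 0x27007  P=1,RW=1,US=1,PS=0
  L2 @0x27[25] → 0x2A007  P=1,RW=1,US=1,PS=0
  L3 @0x2A[21] → 0x2C007  P=1,RW=1,US=1,PS=0
  → PA=0x2C723  (4 entries read)
#1 VA=0x38300000D3B (r,kernel):
  L0 @0x21[7] → 0x2F007  P=1,RW=1,US=1,PS=0
  L1 @0x2F[12] → 0x30087  P=1,RW=1,US=1,PS=1
  → PA=0x30D3B (huge @L1)  (2 entries read)
#2 VA=0xD0143E04044 (r,kernel):
  L0 @0x21[26] → 0x31007  P=1,RW=1,US=1,PS=0
  L1 @0x31[5] → 0x34007  P=1,RW=1,US=1,PS=0
  L2 @0x34[31] → 0x36007  P=1,RW=1,US=1,PS=0
  L3 @0x36[4] → 0x39007  P=1,RW=1,US=1,PS=0
  → PA=0x39044  (4 entries read)
#3 VA=0xC03C160536F (r,kernel):
  L0 @0x21[24] → 0x3D007  P=1,RW=1,US=1,PS=0
  L1 @0x3D[15] → 0x40007  P=1,RW=1,US=1,PS=0
  L2 @0x40[11] → 0x41007  P=1,RW=1,US=1,PS=0
  L3 @0x41[5] → 0x43007  P=1,RW=1,US=1,PS=0
  → PA=0x4336F  (4 entries read)

Entries read for #1: 2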